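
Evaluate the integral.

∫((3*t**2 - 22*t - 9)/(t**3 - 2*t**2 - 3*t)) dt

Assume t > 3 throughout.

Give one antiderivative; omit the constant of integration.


Answer: 3*log(t) - 4*log(t - 3) + 4*log(t + 1).


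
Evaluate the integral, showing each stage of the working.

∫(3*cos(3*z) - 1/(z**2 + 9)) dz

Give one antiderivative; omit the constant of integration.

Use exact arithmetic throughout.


Step 1. Rewrite: now ∫(-1/(z**2 + 9)) dz + ∫(3*cos(3*z)) dz.
Step 2. Evaluate the standard form: now -atan(z/3)/3 + ∫(3*cos(3*z)) dz.
Step 3. Evaluate the standard form: now sin(3*z) - atan(z/3)/3.
Answer: sin(3*z) - atan(z/3)/3.


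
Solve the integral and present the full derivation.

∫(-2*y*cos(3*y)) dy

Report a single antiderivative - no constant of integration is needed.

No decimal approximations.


Step 1. Integrate ∫(-2*y*cos(3*y)) dy by parts with u = y, dv = (-2*cos(3*y)) dy, so v = -2*sin(3*y)/3: now -2*y*sin(3*y)/3 + ∫(2*sin(3*y)/3) dy.
Step 2. Evaluate the standard form: now -2*y*sin(3*y)/3 - 2*cos(3*y)/9.
Answer: -2*y*sin(3*y)/3 - 2*cos(3*y)/9.


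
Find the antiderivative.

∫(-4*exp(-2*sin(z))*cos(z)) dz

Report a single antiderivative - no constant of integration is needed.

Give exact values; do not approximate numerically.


Answer: 2*exp(-2*sin(z)).


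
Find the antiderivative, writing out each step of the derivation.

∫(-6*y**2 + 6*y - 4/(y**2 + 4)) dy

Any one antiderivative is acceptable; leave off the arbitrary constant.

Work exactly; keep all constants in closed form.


Step 1. Rewrite: now ∫(6*y) dy + ∫(-6*y**2) dy + ∫(-4/(y**2 + 4)) dy.
Step 2. Evaluate the standard form: now -2*y**3 + ∫(6*y) dy + ∫(-4/(y**2 + 4)) dy.
Step 3. Evaluate the standard form: now -2*y**3 - 2*atan(y/2) + ∫(6*y) dy.
Step 4. Evaluate the standard form: now -2*y**3 + 3*y**2 - 2*atan(y/2).
Answer: -2*y**3 + 3*y**2 - 2*atan(y/2).


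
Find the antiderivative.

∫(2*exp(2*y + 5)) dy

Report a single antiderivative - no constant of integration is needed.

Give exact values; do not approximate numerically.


Answer: exp(2*y + 5).


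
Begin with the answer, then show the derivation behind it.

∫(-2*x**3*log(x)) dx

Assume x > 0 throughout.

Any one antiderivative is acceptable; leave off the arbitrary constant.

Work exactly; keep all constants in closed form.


The answer is -x**4*log(x)/2 + x**4/8.
Step 1. Integrate ∫(-2*x**3*log(x)) dx by parts with u = log(x), dv = (-2*x**3) dx, so v = -x**4/2 [assuming x > 0]: now -x**4*log(x)/2 + ∫(x**3/2) dx.
Step 2. Evaluate the standard form: now -x**4*log(x)/2 + x**4/8.
Answer: -x**4*log(x)/2 + x**4/8.


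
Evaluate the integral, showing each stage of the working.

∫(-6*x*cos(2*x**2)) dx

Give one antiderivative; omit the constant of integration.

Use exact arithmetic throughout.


Step 1. Substitute u = x**2, turning ∫(-6*x*cos(2*x**2)) dx into ∫(-3*cos(2*u)) du: now ∫(-3*cos(2*u)) du.
Step 2. Evaluate the standard form: now -3*sin(2*u)/2.
Step 3. Substitute back u = x**2: now -3*sin(2*x**2)/2.
Answer: -3*sin(2*x**2)/2.


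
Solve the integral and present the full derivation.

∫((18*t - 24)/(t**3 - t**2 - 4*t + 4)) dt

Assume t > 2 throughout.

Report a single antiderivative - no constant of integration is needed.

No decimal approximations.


Step 1. Decompose ∫((18*t - 24)/(t**3 - t**2 - 4*t + 4)) dt by partial fractions, (18*t - 24)/(t**3 - t**2 - 4*t + 4) = -5/(t + 2) + 2/(t - 1) + 3/(t - 2): now ∫(3/(t - 2)) dt + ∫(2/(t - 1)) dt + ∫(-5/(t + 2)) dt.
Step 2. Evaluate the standard form [assuming t > 2]: now 3*log(t - 2) + ∫(2/(t - 1)) dt + ∫(-5/(t + 2)) dt.
Step 3. Evaluate the standard form [assuming t > 1]: now 3*log(t - 2) + 2*log(t - 1) + ∫(-5/(t + 2)) dt.
Step 4. Evaluate the standard form [assuming t > -2]: now 3*log(t - 2) + 2*log(t - 1) - 5*log(t + 2).
Answer: 3*log(t - 2) + 2*log(t - 1) - 5*log(t + 2).


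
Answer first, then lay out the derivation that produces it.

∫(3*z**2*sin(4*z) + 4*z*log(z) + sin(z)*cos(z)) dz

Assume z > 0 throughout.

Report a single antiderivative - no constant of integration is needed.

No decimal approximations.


The answer is 2*z**2*log(z) - 3*z**2*cos(4*z)/4 - z**2 + 3*z*sin(4*z)/8 + sin(z)**2/2 + 3*cos(4*z)/32.
Step 1. Rewrite: now ∫(4*z*log(z)) dz + ∫(3*z**2*sin(4*z)) dz + ∫(sin(z)*cos(z)) dz.
Step 2. Integrate ∫(4*z*log(z)) dz by parts with u = log(z), dv = (4*z) dz, so v = 2*z**2 [assuming z > 0]: now 2*z**2*log(z) + ∫(-2*z) dz + ∫(3*z**2*sin(4*z)) dz + ∫(sin(z)*cos(z)) dz.
Step 3. Evaluate the standard form: now 2*z**2*log(z) - z**2 + ∫(3*z**2*sin(4*z)) dz + ∫(sin(z)*cos(z)) dz.
Step 4. Integrate ∫(3*z**2*sin(4*z)) dz by parts with u = z**2, dv = (3*sin(4*z)) dz, so v = -3*cos(4*z)/4: now 2*z**2*log(z) - 3*z**2*cos(4*z)/4 - z**2 + ∫(3*z*cos(4*z)/2) dz + ∫(sin(z)*cos(z)) dz.
Step 5. Integrate ∫(3*z*cos(4*z)/2) dz by parts with u = z, dv = (3*cos(4*z)/2) dz, so v = 3*sin(4*z)/8: now 2*z**2*log(z) - 3*z**2*cos(4*z)/4 - z**2 + 3*z*sin(4*z)/8 + ∫(sin(z)*cos(z)) dz + ∫(-3*sin(4*z)/8) dz.
Step 6. Evaluate the standard form: now 2*z**2*log(z) - 3*z**2*cos(4*z)/4 - z**2 + 3*z*sin(4*z)/8 + 3*cos(4*z)/32 + ∫(sin(z)*cos(z)) dz.
Step 7. Substitute u = sin(z), turning ∫(sin(z)*cos(z)) dz into ∫(u) du: now 2*z**2*log(z) - 3*z**2*cos(4*z)/4 - z**2 + 3*z*sin(4*z)/8 + 3*cos(4*z)/32 + ∫(u) du.
Step 8. Evaluate the standard form: now u**2/2 + 2*z**2*log(z) - 3*z**2*cos(4*z)/4 - z**2 + 3*z*sin(4*z)/8 + 3*cos(4*z)/32.
Step 9. Substitute back u = sin(z): now 2*z**2*log(z) - 3*z**2*cos(4*z)/4 - z**2 + 3*z*sin(4*z)/8 + sin(z)**2/2 + 3*cos(4*z)/32.
Answer: 2*z**2*log(z) - 3*z**2*cos(4*z)/4 - z**2 + 3*z*sin(4*z)/8 + sin(z)**2/2 + 3*cos(4*z)/32.


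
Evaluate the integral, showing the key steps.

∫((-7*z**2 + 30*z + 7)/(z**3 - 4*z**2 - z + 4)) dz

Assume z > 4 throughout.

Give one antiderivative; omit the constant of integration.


Step 1. Decompose ∫((-7*z**2 + 30*z + 7)/(z**3 - 4*z**2 - z + 4)) dz by partial fractions, (-7*z**2 + 30*z + 7)/(z**3 - 4*z**2 - z + 4) = -3/(z + 1) - 5/(z - 1) + 1/(z - 4): now ∫(1/(z - 4)) dz + ∫(-5/(z - 1)) dz + ∫(-3/(z + 1)) dz.
Step 2. Evaluate the standard form [assuming z > 4]: now log(z - 4) + ∫(-5/(z - 1)) dz + ∫(-3/(z + 1)) dz.
Step 3. Evaluate the standard form [assuming z > 1]: now log(z - 4) - 5*log(z - 1) + ∫(-3/(z + 1)) dz.
Step 4. Evaluate the standard form [assuming z > -1]: now log(z - 4) - 5*log(z - 1) - 3*log(z + 1).
Answer: log(z - 4) - 5*log(z - 1) - 3*log(z + 1).


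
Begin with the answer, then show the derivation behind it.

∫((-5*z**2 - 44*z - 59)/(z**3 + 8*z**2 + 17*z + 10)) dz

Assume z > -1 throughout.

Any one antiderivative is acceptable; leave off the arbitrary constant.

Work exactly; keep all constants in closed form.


The answer is -5*log(z + 1) - 3*log(z + 2) + 3*log(z + 5).
Step 1. Decompose ∫((-5*z**2 - 44*z - 59)/(z**3 + 8*z**2 + 17*z + 10)) dz by partial fractions, (-5*z**2 - 44*z - 59)/(z**3 + 8*z**2 + 17*z + 10) = 3/(z + 5) - 3/(z + 2) - 5/(z + 1): now ∫(-5/(z + 1)) dz + ∫(-3/(z + 2)) dz + ∫(3/(z + 5)) dz.
Step 2. Evaluate the standard form [assuming z > -2]: now -3*log(z + 2) + ∫(-5/(z + 1)) dz + ∫(3/(z + 5)) dz.
Step 3. Evaluate the standard form [assuming z > -5]: now -3*log(z + 2) + 3*log(z + 5) + ∫(-5/(z + 1)) dz.
Step 4. Evaluate the standard form [assuming z > -1]: now -5*log(z + 1) - 3*log(z + 2) + 3*log(z + 5).
Answer: -5*log(z + 1) - 3*log(z + 2) + 3*log(z + 5).


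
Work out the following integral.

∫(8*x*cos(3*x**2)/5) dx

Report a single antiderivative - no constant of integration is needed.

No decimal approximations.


Answer: 4*sin(3*x**2)/15.


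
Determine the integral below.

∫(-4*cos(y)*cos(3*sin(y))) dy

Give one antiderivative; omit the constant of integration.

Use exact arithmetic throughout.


Answer: -4*sin(3*sin(y))/3.


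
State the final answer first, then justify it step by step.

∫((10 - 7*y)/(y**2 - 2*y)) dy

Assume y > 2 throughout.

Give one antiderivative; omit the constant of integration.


The answer is -5*log(y) - 2*log(y - 2).
Step 1. Decompose ∫((10 - 7*y)/(y**2 - 2*y)) dy by partial fractions, (10 - 7*y)/(y**2 - 2*y) = -2/(y - 2) - 5/y: now ∫(-5/y) dy + ∫(-2/(y - 2)) dy.
Step 2. Evaluate the standard form [assuming y > 0]: now -5*log(y) + ∫(-2/(y - 2)) dy.
Step 3. Evaluate the standard form [assuming y > 2]: now -5*log(y) - 2*log(y - 2).
Answer: -5*log(y) - 2*log(y - 2).


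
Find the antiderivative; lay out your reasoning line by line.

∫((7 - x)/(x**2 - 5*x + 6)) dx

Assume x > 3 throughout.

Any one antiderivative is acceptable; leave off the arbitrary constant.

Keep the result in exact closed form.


Step 1. Decompose ∫((7 - x)/(x**2 - 5*x + 6)) dx by partial fractions, (7 - x)/(x**2 - 5*x + 6) = -5/(x - 2) + 4/(x - 3): now ∫(4/(x - 3)) dx + ∫(-5/(x - 2)) dx.
Step 2. Evaluate the standard form [assuming x > 3]: now 4*log(x - 3) + ∫(-5/(x - 2)) dx.
Step 3. Evaluate the standard form [assuming x > 2]: now 4*log(x - 3) - 5*log(x - 2).
Answer: 4*log(x - 3) - 5*log(x - 2).


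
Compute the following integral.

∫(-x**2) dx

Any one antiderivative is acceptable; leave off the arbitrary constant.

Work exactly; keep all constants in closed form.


Answer: -x**3/3.


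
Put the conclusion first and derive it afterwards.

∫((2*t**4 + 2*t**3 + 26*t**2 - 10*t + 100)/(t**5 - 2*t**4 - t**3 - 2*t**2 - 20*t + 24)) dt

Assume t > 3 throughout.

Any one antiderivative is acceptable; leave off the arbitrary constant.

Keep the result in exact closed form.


The answer is 4*log(t - 3) - 4*log(t - 1) + 2*log(t + 2) + atan(t/2).
Step 1. Decompose ∫((2*t**4 + 2*t**3 + 26*t**2 - 10*t + 100)/(t**5 - 2*t**4 - t**3 - 2*t**2 - 20*t + 24)) dt by partial fractions, (2*t**4 + 2*t**3 + 26*t**2 - 10*t + 100)/(t**5 - 2*t**4 - t**3 - 2*t**2 - 20*t + 24) = 2/(t**2 + 4) + 2/(t + 2) - 4/(t - 1) + 4/(t - 3): now ∫(4/(t - 3)) dt + ∫(-4/(t - 1)) dt + ∫(2/(t + 2)) dt + ∫(2/(t**2 + 4)) dt.
Step 2. Evaluate the standard form [assuming t > -2]: now 2*log(t + 2) + ∫(4/(t - 3)) dt + ∫(-4/(t - 1)) dt + ∫(2/(t**2 + 4)) dt.
Step 3. Evaluate the standard form [assuming t > 1]: now -4*log(t - 1) + 2*log(t + 2) + ∫(4/(t - 3)) dt + ∫(2/(t**2 + 4)) dt.
Step 4. Evaluate the standard form [assuming t > 3]: now 4*log(t - 3) - 4*log(t - 1) + 2*log(t + 2) + ∫(2/(t**2 + 4)) dt.
Step 5. Evaluate the standard form: now 4*log(t - 3) - 4*log(t - 1) + 2*log(t + 2) + atan(t/2).
Answer: 4*log(t - 3) - 4*log(t - 1) + 2*log(t + 2) + atan(t/2).


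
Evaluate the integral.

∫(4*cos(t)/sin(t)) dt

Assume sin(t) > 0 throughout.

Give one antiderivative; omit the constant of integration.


Answer: 4*log(sin(t)).


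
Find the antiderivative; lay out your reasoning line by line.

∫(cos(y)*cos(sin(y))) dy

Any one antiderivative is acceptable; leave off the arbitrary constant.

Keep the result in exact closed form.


Step 1. Substitute u = sin(y), turning ∫(cos(y)*cos(sin(y))) dy into ∫(cos(u)) du: now ∫(cos(u)) du.
Step 2. Evaluate the standard form: now sin(u).
Step 3. Substitute back u = sin(y): now sin(sin(y)).
Answer: sin(sin(y)).


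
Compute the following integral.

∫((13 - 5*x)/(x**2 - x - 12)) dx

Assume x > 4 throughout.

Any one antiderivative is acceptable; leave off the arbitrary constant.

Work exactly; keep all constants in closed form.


Answer: -log(x - 4) - 4*log(x + 3).


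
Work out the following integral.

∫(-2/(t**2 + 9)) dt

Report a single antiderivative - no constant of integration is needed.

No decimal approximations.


Answer: -2*atan(t/3)/3.


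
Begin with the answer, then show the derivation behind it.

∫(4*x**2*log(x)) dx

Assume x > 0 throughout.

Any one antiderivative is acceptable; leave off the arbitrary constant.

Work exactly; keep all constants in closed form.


The answer is 4*x**3*log(x)/3 - 4*x**3/9.
Step 1. Integrate ∫(4*x**2*log(x)) dx by parts with u = log(x), dv = (4*x**2) dx, so v = 4*x**3/3 [assuming x > 0]: now 4*x**3*log(x)/3 + ∫(-4*x**2/3) dx.
Step 2. Evaluate the standard form: now 4*x**3*log(x)/3 - 4*x**3/9.
Answer: 4*x**3*log(x)/3 - 4*x**3/9.


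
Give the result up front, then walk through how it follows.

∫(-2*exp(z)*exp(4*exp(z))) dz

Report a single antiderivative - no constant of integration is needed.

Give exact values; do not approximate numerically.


The answer is -exp(4*exp(z))/2.
Step 1. Substitute u = exp(z), turning ∫(-2*exp(z)*exp(4*exp(z))) dz into ∫(-2*exp(4*u)) du: now ∫(-2*exp(4*u)) du.
Step 2. Evaluate the standard form: now -exp(4*u)/2.
Step 3. Substitute back u = exp(z): now -exp(4*exp(z))/2.
Answer: -exp(4*exp(z))/2.


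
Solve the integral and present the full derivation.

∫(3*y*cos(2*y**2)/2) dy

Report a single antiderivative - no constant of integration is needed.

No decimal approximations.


Step 1. Substitute u = y**2, turning ∫(3*y*cos(2*y**2)/2) dy into ∫(3*cos(2*u)/4) du: now ∫(3*cos(2*u)/4) du.
Step 2. Evaluate the standard form: now 3*sin(2*u)/8.
Step 3. Substitute back u = y**2: now 3*sin(2*y**2)/8.
Answer: 3*sin(2*y**2)/8.


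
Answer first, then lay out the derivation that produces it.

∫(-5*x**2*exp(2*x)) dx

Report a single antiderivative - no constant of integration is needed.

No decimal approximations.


The answer is -5*x**2*exp(2*x)/2 + 5*x*exp(2*x)/2 - 5*exp(2*x)/4.
Step 1. Integrate ∫(-5*x**2*exp(2*x)) dx by parts with u = x**2, dv = (-5*exp(2*x)) dx, so v = -5*exp(2*x)/2: now -5*x**2*exp(2*x)/2 + ∫(5*x*exp(2*x)) dx.
Step 2. Integrate ∫(5*x*exp(2*x)) dx by parts with u = x, dv = (5*exp(2*x)) dx, so v = 5*exp(2*x)/2: now -5*x**2*exp(2*x)/2 + 5*x*exp(2*x)/2 + ∫(-5*exp(2*x)/2) dx.
Step 3. Evaluate the standard form: now -5*x**2*exp(2*x)/2 + 5*x*exp(2*x)/2 - 5*exp(2*x)/4.
Answer: -5*x**2*exp(2*x)/2 + 5*x*exp(2*x)/2 - 5*exp(2*x)/4.


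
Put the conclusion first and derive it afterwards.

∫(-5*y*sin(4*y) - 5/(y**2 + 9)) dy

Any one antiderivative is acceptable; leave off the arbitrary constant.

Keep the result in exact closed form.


The answer is 5*y*cos(4*y)/4 - 5*sin(4*y)/16 - 5*atan(y/3)/3.
Step 1. Rewrite: now ∫(-5*y*sin(4*y)) dy + ∫(-5/(y**2 + 9)) dy.
Step 2. Integrate ∫(-5*y*sin(4*y)) dy by parts with u = y, dv = (-5*sin(4*y)) dy, so v = 5*cos(4*y)/4: now 5*y*cos(4*y)/4 + ∫(-5/(y**2 + 9)) dy + ∫(-5*cos(4*y)/4) dy.
Step 3. Evaluate the standard form: now 5*y*cos(4*y)/4 - 5*sin(4*y)/16 + ∫(-5/(y**2 + 9)) dy.
Step 4. Evaluate the standard form: now 5*y*cos(4*y)/4 - 5*sin(4*y)/16 - 5*atan(y/3)/3.
Answer: 5*y*cos(4*y)/4 - 5*sin(4*y)/16 - 5*atan(y/3)/3.


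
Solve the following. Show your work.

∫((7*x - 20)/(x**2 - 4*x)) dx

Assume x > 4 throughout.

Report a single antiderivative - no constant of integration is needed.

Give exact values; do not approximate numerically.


Step 1. Decompose ∫((7*x - 20)/(x**2 - 4*x)) dx by partial fractions, (7*x - 20)/(x**2 - 4*x) = 2/(x - 4) + 5/x: now ∫(5/x) dx + ∫(2/(x - 4)) dx.
Step 2. Evaluate the standard form [assuming x > 4]: now 2*log(x - 4) + ∫(5/x) dx.
Step 3. Evaluate the standard form [assuming x > 0]: now 5*log(x) + 2*log(x - 4).
Answer: 5*log(x) + 2*log(x - 4).


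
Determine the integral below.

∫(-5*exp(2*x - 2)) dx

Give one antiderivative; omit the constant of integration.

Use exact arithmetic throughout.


Answer: -5*exp(2*x - 2)/2.


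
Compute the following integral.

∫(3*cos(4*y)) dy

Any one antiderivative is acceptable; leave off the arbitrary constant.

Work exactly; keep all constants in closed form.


Answer: 3*sin(4*y)/4.


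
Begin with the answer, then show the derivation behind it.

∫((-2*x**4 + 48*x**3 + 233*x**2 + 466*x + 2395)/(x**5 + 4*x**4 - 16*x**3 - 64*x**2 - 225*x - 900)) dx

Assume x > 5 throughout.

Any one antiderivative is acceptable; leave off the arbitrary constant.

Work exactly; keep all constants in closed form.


The answer is 5*log(x - 5) - 3*log(x + 4) - 4*log(x + 5) - atan(x/3)/3.
Step 1. Decompose ∫((-2*x**4 + 48*x**3 + 233*x**2 + 466*x + 2395)/(x**5 + 4*x**4 - 16*x**3 - 64*x**2 - 225*x - 900)) dx by partial fractions, (-2*x**4 + 48*x**3 + 233*x**2 + 466*x + 2395)/(x**5 + 4*x**4 - 16*x**3 - 64*x**2 - 225*x - 900) = -1/(x**2 + 9) - 4/(x + 5) - 3/(x + 4) + 5/(x - 5): now ∫(5/(x - 5)) dx + ∫(-3/(x + 4)) dx + ∫(-4/(x + 5)) dx + ∫(-1/(x**2 + 9)) dx.
Step 2. Evaluate the standard form [assuming x > -5]: now -4*log(x + 5) + ∫(5/(x - 5)) dx + ∫(-3/(x + 4)) dx + ∫(-1/(x**2 + 9)) dx.
Step 3. Evaluate the standard form [assuming x > -4]: now -3*log(x + 4) - 4*log(x + 5) + ∫(5/(x - 5)) dx + ∫(-1/(x**2 + 9)) dx.
Step 4. Evaluate the standard form [assuming x > 5]: now 5*log(x - 5) - 3*log(x + 4) - 4*log(x + 5) + ∫(-1/(x**2 + 9)) dx.
Step 5. Evaluate the standard form: now 5*log(x - 5) - 3*log(x + 4) - 4*log(x + 5) - atan(x/3)/3.
Answer: 5*log(x - 5) - 3*log(x + 4) - 4*log(x + 5) - atan(x/3)/3.


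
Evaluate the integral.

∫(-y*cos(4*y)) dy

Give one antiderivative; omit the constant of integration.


Answer: -y*sin(4*y)/4 - cos(4*y)/16.


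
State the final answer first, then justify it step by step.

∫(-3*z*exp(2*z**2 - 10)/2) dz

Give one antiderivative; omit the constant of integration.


The answer is -3*exp(2*z**2 - 10)/8.
Step 1. Substitute u = z**2 - 5, turning ∫(-3*z*exp(2*z**2 - 10)/2) dz into ∫(-3*exp(2*u)/4) du: now ∫(-3*exp(2*u)/4) du.
Step 2. Evaluate the standard form: now -3*exp(2*u)/8.
Step 3. Substitute back u = z**2 - 5: now -3*exp(2*z**2 - 10)/8.
Answer: -3*exp(2*z**2 - 10)/8.


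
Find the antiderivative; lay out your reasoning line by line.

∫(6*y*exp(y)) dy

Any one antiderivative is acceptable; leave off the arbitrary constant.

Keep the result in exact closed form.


Step 1. Integrate ∫(6*y*exp(y)) dy by parts with u = y, dv = (6*exp(y)) dy, so v = 6*exp(y): now 6*y*exp(y) + ∫(-6*exp(y)) dy.
Step 2. Evaluate the standard form: now 6*y*exp(y) - 6*exp(y).
Answer: 6*y*exp(y) - 6*exp(y).


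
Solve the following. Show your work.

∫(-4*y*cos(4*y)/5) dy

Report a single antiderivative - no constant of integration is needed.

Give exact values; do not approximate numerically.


Step 1. Integrate ∫(-4*y*cos(4*y)/5) dy by parts with u = y, dv = (-4*cos(4*y)/5) dy, so v = -sin(4*y)/5: now -y*sin(4*y)/5 + ∫(sin(4*y)/5) dy.
Step 2. Evaluate the standard form: now -y*sin(4*y)/5 - cos(4*y)/20.
Answer: -y*sin(4*y)/5 - cos(4*y)/20.


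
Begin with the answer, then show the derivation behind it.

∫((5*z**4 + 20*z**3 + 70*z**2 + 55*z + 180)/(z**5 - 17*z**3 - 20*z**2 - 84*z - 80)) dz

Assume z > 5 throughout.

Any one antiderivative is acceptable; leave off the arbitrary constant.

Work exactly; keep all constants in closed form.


The answer is 5*log(z - 5) - 2*log(z + 1) + 2*log(z + 4) + atan(z/2)/2.
Step 1. Decompose ∫((5*z**4 + 20*z**3 + 70*z**2 + 55*z + 180)/(z**5 - 17*z**3 - 20*z**2 - 84*z - 80)) dz by partial fractions, (5*z**4 + 20*z**3 + 70*z**2 + 55*z + 180)/(z**5 - 17*z**3 - 20*z**2 - 84*z - 80) = 1/(z**2 + 4) + 2/(z + 4) - 2/(z + 1) + 5/(z - 5): now ∫(5/(z - 5)) dz + ∫(-2/(z + 1)) dz + ∫(2/(z + 4)) dz + ∫(1/(z**2 + 4)) dz.
Step 2. Evaluate the standard form [assuming z > -4]: now 2*log(z + 4) + ∫(5/(z - 5)) dz + ∫(-2/(z + 1)) dz + ∫(1/(z**2 + 4)) dz.
Step 3. Evaluate the standard form [assuming z > 5]: now 5*log(z - 5) + 2*log(z + 4) + ∫(-2/(z + 1)) dz + ∫(1/(z**2 + 4)) dz.
Step 4. Evaluate the standard form [assuming z > -1]: now 5*log(z - 5) - 2*log(z + 1) + 2*log(z + 4) + ∫(1/(z**2 + 4)) dz.
Step 5. Evaluate the standard form: now 5*log(z - 5) - 2*log(z + 1) + 2*log(z + 4) + atan(z/2)/2.
Answer: 5*log(z - 5) - 2*log(z + 1) + 2*log(z + 4) + atan(z/2)/2.


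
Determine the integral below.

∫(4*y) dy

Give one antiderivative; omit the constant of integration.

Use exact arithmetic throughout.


Answer: 2*y**2.


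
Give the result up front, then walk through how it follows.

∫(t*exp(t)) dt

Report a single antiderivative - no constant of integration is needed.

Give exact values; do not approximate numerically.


The answer is t*exp(t) - exp(t).
Step 1. Integrate ∫(t*exp(t)) dt by parts with u = t, dv = (exp(t)) dt, so v = exp(t): now t*exp(t) + ∫(-exp(t)) dt.
Step 2. Evaluate the standard form: now t*exp(t) - exp(t).
Answer: t*exp(t) - exp(t).


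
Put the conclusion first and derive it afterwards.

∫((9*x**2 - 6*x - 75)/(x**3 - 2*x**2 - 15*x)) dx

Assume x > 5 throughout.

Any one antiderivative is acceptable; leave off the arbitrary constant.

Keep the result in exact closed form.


The answer is 5*log(x) + 3*log(x - 5) + log(x + 3).
Step 1. Decompose ∫((9*x**2 - 6*x - 75)/(x**3 - 2*x**2 - 15*x)) dx by partial fractions, (9*x**2 - 6*x - 75)/(x**3 - 2*x**2 - 15*x) = 1/(x + 3) + 3/(x - 5) + 5/x: now ∫(5/x) dx + ∫(3/(x - 5)) dx + ∫(1/(x + 3)) dx.
Step 2. Evaluate the standard form [assuming x > 0]: now 5*log(x) + ∫(3/(x - 5)) dx + ∫(1/(x + 3)) dx.
Step 3. Evaluate the standard form [assuming x > -3]: now 5*log(x) + log(x + 3) + ∫(3/(x - 5)) dx.
Step 4. Evaluate the standard form [assuming x > 5]: now 5*log(x) + 3*log(x - 5) + log(x + 3).
Answer: 5*log(x) + 3*log(x - 5) + log(x + 3).


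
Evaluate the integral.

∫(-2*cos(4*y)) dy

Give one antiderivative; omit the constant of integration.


Answer: -sin(4*y)/2.


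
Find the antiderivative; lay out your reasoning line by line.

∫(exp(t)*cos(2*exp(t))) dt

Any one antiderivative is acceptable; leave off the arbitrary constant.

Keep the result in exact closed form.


Step 1. Substitute u = exp(t), turning ∫(exp(t)*cos(2*exp(t))) dt into ∫(cos(2*u)) du: now ∫(cos(2*u)) du.
Step 2. Evaluate the standard form: now sin(2*u)/2.
Step 3. Substitute back u = exp(t): now sin(2*exp(t))/2.
Answer: sin(2*exp(t))/2.


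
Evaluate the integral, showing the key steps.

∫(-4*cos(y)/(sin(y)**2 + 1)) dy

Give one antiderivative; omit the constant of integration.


Step 1. Substitute u = sin(y), turning ∫(-4*cos(y)/(sin(y)**2 + 1)) dy into ∫(-4/(u**2 + 1)) du: now ∫(-4/(u**2 + 1)) du.
Step 2. Evaluate the standard form: now -4*atan(u).
Step 3. Substitute back u = sin(y): now -4*atan(sin(y)).
Answer: -4*atan(sin(y)).


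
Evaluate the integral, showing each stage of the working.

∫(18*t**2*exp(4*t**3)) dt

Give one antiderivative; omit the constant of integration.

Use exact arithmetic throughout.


Step 1. Substitute u = t**3, turning ∫(18*t**2*exp(4*t**3)) dt into ∫(6*exp(4*u)) du: now ∫(6*exp(4*u)) du.
Step 2. Evaluate the standard form: now 3*exp(4*u)/2.
Step 3. Substitute back u = t**3: now 3*exp(4*t**3)/2.
Answer: 3*exp(4*t**3)/2.


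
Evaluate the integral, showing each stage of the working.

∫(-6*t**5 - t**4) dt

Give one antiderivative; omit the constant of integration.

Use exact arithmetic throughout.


Step 1. Rewrite: now ∫(-t**4) dt + ∫(-6*t**5) dt.
Step 2. Evaluate the standard form: now -t**5/5 + ∫(-6*t**5) dt.
Step 3. Evaluate the standard form: now -t**6 - t**5/5.
Answer: -t**6 - t**5/5.


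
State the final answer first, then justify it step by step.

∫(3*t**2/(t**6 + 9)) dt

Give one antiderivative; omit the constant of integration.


The answer is atan(t**3/3)/3.
Step 1. Substitute u = t**3, turning ∫(3*t**2/(t**6 + 9)) dt into ∫(1/(u**2 + 9)) du: now ∫(1/(u**2 + 9)) du.
Step 2. Evaluate the standard form: now atan(u/3)/3.
Step 3. Substitute back u = t**3: now atan(t**3/3)/3.
Answer: atan(t**3/3)/3.


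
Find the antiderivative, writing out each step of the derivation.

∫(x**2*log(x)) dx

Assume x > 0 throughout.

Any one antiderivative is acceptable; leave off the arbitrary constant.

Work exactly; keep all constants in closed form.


Step 1. Integrate ∫(x**2*log(x)) dx by parts with u = log(x), dv = (x**2) dx, so v = x**3/3 [assuming x > 0]: now x**3*log(x)/3 + ∫(-x**2/3) dx.
Step 2. Evaluate the standard form: now x**3*log(x)/3 - x**3/9.
Answer: x**3*log(x)/3 - x**3/9.


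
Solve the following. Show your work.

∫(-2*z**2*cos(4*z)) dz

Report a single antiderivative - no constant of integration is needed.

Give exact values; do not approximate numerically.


Step 1. Integrate ∫(-2*z**2*cos(4*z)) dz by parts with u = z**2, dv = (-2*cos(4*z)) dz, so v = -sin(4*z)/2: now -z**2*sin(4*z)/2 + ∫(z*sin(4*z)) dz.
Step 2. Integrate ∫(z*sin(4*z)) dz by parts with u = z, dv = (sin(4*z)) dz, so v = -cos(4*z)/4: now -z**2*sin(4*z)/2 - z*cos(4*z)/4 + ∫(cos(4*z)/4) dz.
Step 3. Evaluate the standard form: now -z**2*sin(4*z)/2 - z*cos(4*z)/4 + sin(4*z)/16.
Answer: -z**2*sin(4*z)/2 - z*cos(4*z)/4 + sin(4*z)/16.


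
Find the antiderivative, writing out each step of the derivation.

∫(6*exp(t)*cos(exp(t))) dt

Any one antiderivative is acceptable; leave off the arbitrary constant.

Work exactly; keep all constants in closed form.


Step 1. Substitute u = exp(t), turning ∫(6*exp(t)*cos(exp(t))) dt into ∫(6*cos(u)) du: now ∫(6*cos(u)) du.
Step 2. Evaluate the standard form: now 6*sin(u).
Step 3. Substitute back u = exp(t): now 6*sin(exp(t)).
Answer: 6*sin(exp(t)).


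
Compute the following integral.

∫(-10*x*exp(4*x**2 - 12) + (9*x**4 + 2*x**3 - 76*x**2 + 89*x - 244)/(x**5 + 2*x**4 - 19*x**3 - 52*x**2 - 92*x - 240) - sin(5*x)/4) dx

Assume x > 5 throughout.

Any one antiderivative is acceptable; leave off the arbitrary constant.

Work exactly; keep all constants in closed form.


Answer: -5*exp(4*x**2 - 12)/4 + 2*log(x - 5) + 5*log(x + 3) + 2*log(x + 4) + cos(5*x)/20 - 3*atan(x/2)/2.


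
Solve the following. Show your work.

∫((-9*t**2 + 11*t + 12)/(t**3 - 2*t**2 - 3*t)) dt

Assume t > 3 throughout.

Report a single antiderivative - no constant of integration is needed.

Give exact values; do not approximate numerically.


Step 1. Decompose ∫((-9*t**2 + 11*t + 12)/(t**3 - 2*t**2 - 3*t)) dt by partial fractions, (-9*t**2 + 11*t + 12)/(t**3 - 2*t**2 - 3*t) = -2/(t + 1) - 3/(t - 3) - 4/t: now ∫(-4/t) dt + ∫(-3/(t - 3)) dt + ∫(-2/(t + 1)) dt.
Step 2. Evaluate the standard form [assuming t > -1]: now -2*log(t + 1) + ∫(-4/t) dt + ∫(-3/(t - 3)) dt.
Step 3. Evaluate the standard form [assuming t > 3]: now -3*log(t - 3) - 2*log(t + 1) + ∫(-4/t) dt.
Step 4. Evaluate the standard form [assuming t > 0]: now -4*log(t) - 3*log(t - 3) - 2*log(t + 1).
Answer: -4*log(t) - 3*log(t - 3) - 2*log(t + 1).


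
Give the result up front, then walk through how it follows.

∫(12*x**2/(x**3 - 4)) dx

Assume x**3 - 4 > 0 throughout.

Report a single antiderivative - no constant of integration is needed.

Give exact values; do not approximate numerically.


The answer is 4*log(x**3 - 4).
Step 1. Substitute u = x**3 - 4, turning ∫(12*x**2/(x**3 - 4)) dx into ∫(4/u) du: now ∫(4/u) du.
Step 2. Evaluate the standard form [assuming u > 0]: now 4*log(u).
Step 3. Substitute back u = x**3 - 4: now 4*log(x**3 - 4).
Answer: 4*log(x**3 - 4).


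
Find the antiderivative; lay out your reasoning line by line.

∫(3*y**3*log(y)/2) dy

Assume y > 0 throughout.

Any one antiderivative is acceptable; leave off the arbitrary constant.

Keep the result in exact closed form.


Step 1. Integrate ∫(3*y**3*log(y)/2) dy by parts with u = log(y), dv = (3*y**3/2) dy, so v = 3*y**4/8 [assuming y > 0]: now 3*y**4*log(y)/8 + ∫(-3*y**3/8) dy.
Step 2. Evaluate the standard form: now 3*y**4*log(y)/8 - 3*y**4/32.
Answer: 3*y**4*log(y)/8 - 3*y**4/32.


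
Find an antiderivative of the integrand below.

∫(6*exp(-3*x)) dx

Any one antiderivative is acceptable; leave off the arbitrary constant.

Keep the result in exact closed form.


Answer: -2*exp(-3*x).


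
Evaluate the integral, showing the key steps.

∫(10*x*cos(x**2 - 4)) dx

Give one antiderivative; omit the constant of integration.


Step 1. Substitute u = x**2 - 4, turning ∫(10*x*cos(x**2 - 4)) dx into ∫(5*cos(u)) du: now ∫(5*cos(u)) du.
Step 2. Evaluate the standard form: now 5*sin(u).
Step 3. Substitute back u = x**2 - 4: now 5*sin(x**2 - 4).
Answer: 5*sin(x**2 - 4).


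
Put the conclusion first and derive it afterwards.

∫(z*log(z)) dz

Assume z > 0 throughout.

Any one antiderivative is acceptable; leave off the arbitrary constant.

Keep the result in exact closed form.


The answer is z**2*log(z)/2 - z**2/4.
Step 1. Integrate ∫(z*log(z)) dz by parts with u = log(z), dv = (z) dz, so v = z**2/2 [assuming z > 0]: now z**2*log(z)/2 + ∫(-z/2) dz.
Step 2. Evaluate the standard form: now z**2*log(z)/2 - z**2/4.
Answer: z**2*log(z)/2 - z**2/4.


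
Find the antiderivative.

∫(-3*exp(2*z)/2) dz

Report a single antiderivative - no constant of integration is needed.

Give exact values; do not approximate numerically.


Answer: -3*exp(2*z)/4.


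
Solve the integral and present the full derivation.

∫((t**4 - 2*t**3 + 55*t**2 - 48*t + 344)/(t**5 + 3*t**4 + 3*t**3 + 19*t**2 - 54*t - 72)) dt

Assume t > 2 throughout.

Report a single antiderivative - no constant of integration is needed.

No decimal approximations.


Step 1. Decompose ∫((t**4 - 2*t**3 + 55*t**2 - 48*t + 344)/(t**5 + 3*t**4 + 3*t**3 + 19*t**2 - 54*t - 72)) dt by partial fractions, (t**4 - 2*t**3 + 55*t**2 - 48*t + 344)/(t**5 + 3*t**4 + 3*t**3 + 19*t**2 - 54*t - 72) = 2/(t**2 + 9) + 4/(t + 4) - 5/(t + 1) + 2/(t - 2): now ∫(2/(t - 2)) dt + ∫(-5/(t + 1)) dt + ∫(4/(t + 4)) dt + ∫(2/(t**2 + 9)) dt.
Step 2. Evaluate the standard form [assuming t > -1]: now -5*log(t + 1) + ∫(2/(t - 2)) dt + ∫(4/(t + 4)) dt + ∫(2/(t**2 + 9)) dt.
Step 3. Evaluate the standard form [assuming t > 2]: now 2*log(t - 2) - 5*log(t + 1) + ∫(4/(t + 4)) dt + ∫(2/(t**2 + 9)) dt.
Step 4. Evaluate the standard form [assuming t > -4]: now 2*log(t - 2) - 5*log(t + 1) + 4*log(t + 4) + ∫(2/(t**2 + 9)) dt.
Step 5. Evaluate the standard form: now 2*log(t - 2) - 5*log(t + 1) + 4*log(t + 4) + 2*atan(t/3)/3.
Answer: 2*log(t - 2) - 5*log(t + 1) + 4*log(t + 4) + 2*atan(t/3)/3.


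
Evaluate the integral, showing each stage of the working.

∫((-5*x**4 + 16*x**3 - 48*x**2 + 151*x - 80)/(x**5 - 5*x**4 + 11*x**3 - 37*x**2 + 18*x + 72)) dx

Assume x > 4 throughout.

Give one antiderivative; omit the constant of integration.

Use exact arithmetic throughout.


Step 1. Decompose ∫((-5*x**4 + 16*x**3 - 48*x**2 + 151*x - 80)/(x**5 - 5*x**4 + 11*x**3 - 37*x**2 + 18*x + 72)) dx by partial fractions, (-5*x**4 + 16*x**3 - 48*x**2 + 151*x - 80)/(x**5 - 5*x**4 + 11*x**3 - 37*x**2 + 18*x + 72) = -1/(x**2 + 9) - 2/(x + 1) - 1/(x - 2) - 2/(x - 4): now ∫(-2/(x - 4)) dx + ∫(-1/(x - 2)) dx + ∫(-2/(x + 1)) dx + ∫(-1/(x**2 + 9)) dx.
Step 2. Evaluate the standard form [assuming x > 2]: now -log(x - 2) + ∫(-2/(x - 4)) dx + ∫(-2/(x + 1)) dx + ∫(-1/(x**2 + 9)) dx.
Step 3. Evaluate the standard form [assuming x > 4]: now -2*log(x - 4) - log(x - 2) + ∫(-2/(x + 1)) dx + ∫(-1/(x**2 + 9)) dx.
Step 4. Evaluate the standard form [assuming x > -1]: now -2*log(x - 4) - log(x - 2) - 2*log(x + 1) + ∫(-1/(x**2 + 9)) dx.
Step 5. Evaluate the standard form: now -2*log(x - 4) - log(x - 2) - 2*log(x + 1) - atan(x/3)/3.
Answer: -2*log(x - 4) - log(x - 2) - 2*log(x + 1) - atan(x/3)/3.


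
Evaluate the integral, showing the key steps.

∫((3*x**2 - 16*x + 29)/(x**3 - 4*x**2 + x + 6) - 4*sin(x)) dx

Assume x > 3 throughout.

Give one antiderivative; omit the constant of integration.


Step 1. Rewrite: now ∫((3*x**2 - 16*x + 29)/(x**3 - 4*x**2 + x + 6)) dx + ∫(-4*sin(x)) dx.
Step 2. Decompose ∫((3*x**2 - 16*x + 29)/(x**3 - 4*x**2 + x + 6)) dx by partial fractions, (3*x**2 - 16*x + 29)/(x**3 - 4*x**2 + x + 6) = 4/(x + 1) - 3/(x - 2) + 2/(x - 3): now ∫(2/(x - 3)) dx + ∫(-3/(x - 2)) dx + ∫(4/(x + 1)) dx + ∫(-4*sin(x)) dx.
Step 3. Evaluate the standard form [assuming x > -1]: now 4*log(x + 1) + ∫(2/(x - 3)) dx + ∫(-3/(x - 2)) dx + ∫(-4*sin(x)) dx.
Step 4. Evaluate the standard form [assuming x > 2]: now -3*log(x - 2) + 4*log(x + 1) + ∫(2/(x - 3)) dx + ∫(-4*sin(x)) dx.
Step 5. Evaluate the standard form [assuming x > 3]: now 2*log(x - 3) - 3*log(x - 2) + 4*log(x + 1) + ∫(-4*sin(x)) dx.
Step 6. Evaluate the standard form: now 2*log(x - 3) - 3*log(x - 2) + 4*log(x + 1) + 4*cos(x).
Answer: 2*log(x - 3) - 3*log(x - 2) + 4*log(x + 1) + 4*cos(x).


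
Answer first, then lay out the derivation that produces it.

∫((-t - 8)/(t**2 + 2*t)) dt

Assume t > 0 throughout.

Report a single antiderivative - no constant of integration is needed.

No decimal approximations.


The answer is -4*log(t) + 3*log(t + 2).
Step 1. Decompose ∫((-t - 8)/(t**2 + 2*t)) dt by partial fractions, (-t - 8)/(t**2 + 2*t) = 3/(t + 2) - 4/t: now ∫(-4/t) dt + ∫(3/(t + 2)) dt.
Step 2. Evaluate the standard form [assuming t > 0]: now -4*log(t) + ∫(3/(t + 2)) dt.
Step 3. Evaluate the standard form [assuming t > -2]: now -4*log(t) + 3*log(t + 2).
Answer: -4*log(t) + 3*log(t + 2).


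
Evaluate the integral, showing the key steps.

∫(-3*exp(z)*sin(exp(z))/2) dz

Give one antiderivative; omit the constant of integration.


Step 1. Substitute u = exp(z), turning ∫(-3*exp(z)*sin(exp(z))/2) dz into ∫(-3*sin(u)/2) du: now ∫(-3*sin(u)/2) du.
Step 2. Evaluate the standard form: now 3*cos(u)/2.
Step 3. Substitute back u = exp(z): now 3*cos(exp(z))/2.
Answer: 3*cos(exp(z))/2.


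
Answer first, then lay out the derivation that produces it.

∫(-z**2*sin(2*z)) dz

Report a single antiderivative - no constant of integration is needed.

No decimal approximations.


The answer is z**2*cos(2*z)/2 - z*sin(2*z)/2 - cos(2*z)/4.
Step 1. Integrate ∫(-z**2*sin(2*z)) dz by parts with u = z**2, dv = (-sin(2*z)) dz, so v = cos(2*z)/2: now z**2*cos(2*z)/2 + ∫(-z*cos(2*z)) dz.
Step 2. Integrate ∫(-z*cos(2*z)) dz by parts with u = z, dv = (-cos(2*z)) dz, so v = -sin(2*z)/2: now z**2*cos(2*z)/2 - z*sin(2*z)/2 + ∫(sin(2*z)/2) dz.
Step 3. Evaluate the standard form: now z**2*cos(2*z)/2 - z*sin(2*z)/2 - cos(2*z)/4.
Answer: z**2*cos(2*z)/2 - z*sin(2*z)/2 - cos(2*z)/4.


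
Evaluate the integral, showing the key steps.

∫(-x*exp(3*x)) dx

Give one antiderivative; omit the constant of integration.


Step 1. Integrate ∫(-x*exp(3*x)) dx by parts with u = x, dv = (-exp(3*x)) dx, so v = -exp(3*x)/3: now -x*exp(3*x)/3 + ∫(exp(3*x)/3) dx.
Step 2. Evaluate the standard form: now -x*exp(3*x)/3 + exp(3*x)/9.
Answer: -x*exp(3*x)/3 + exp(3*x)/9.


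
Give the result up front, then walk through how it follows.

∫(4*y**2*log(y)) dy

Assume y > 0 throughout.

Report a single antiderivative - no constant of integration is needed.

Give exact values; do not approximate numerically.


The answer is 4*y**3*log(y)/3 - 4*y**3/9.
Step 1. Integrate ∫(4*y**2*log(y)) dy by parts with u = log(y), dv = (4*y**2) dy, so v = 4*y**3/3 [assuming y > 0]: now 4*y**3*log(y)/3 + ∫(-4*y**2/3) dy.
Step 2. Evaluate the standard form: now 4*y**3*log(y)/3 - 4*y**3/9.
Answer: 4*y**3*log(y)/3 - 4*y**3/9.


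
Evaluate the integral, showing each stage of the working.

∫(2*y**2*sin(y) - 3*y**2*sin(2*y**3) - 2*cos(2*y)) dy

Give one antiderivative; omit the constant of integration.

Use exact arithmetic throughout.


Step 1. Rewrite: now ∫(2*y**2*sin(y)) dy + ∫(-3*y**2*sin(2*y**3)) dy + ∫(-2*cos(2*y)) dy.
Step 2. Integrate ∫(2*y**2*sin(y)) dy by parts with u = y**2, dv = (2*sin(y)) dy, so v = -2*cos(y): now -2*y**2*cos(y) + ∫(4*y*cos(y)) dy + ∫(-3*y**2*sin(2*y**3)) dy + ∫(-2*cos(2*y)) dy.
Step 3. Integrate ∫(4*y*cos(y)) dy by parts with u = y, dv = (4*cos(y)) dy, so v = 4*sin(y): now -2*y**2*cos(y) + 4*y*sin(y) + ∫(-3*y**2*sin(2*y**3)) dy + ∫(-4*sin(y)) dy + ∫(-2*cos(2*y)) dy.
Step 4. Evaluate the standard form: now -2*y**2*cos(y) + 4*y*sin(y) + 4*cos(y) + ∫(-3*y**2*sin(2*y**3)) dy + ∫(-2*cos(2*y)) dy.
Step 5. Substitute u = y**3, turning ∫(-3*y**2*sin(2*y**3)) dy into ∫(-sin(2*u)) du: now -2*y**2*cos(y) + 4*y*sin(y) + 4*cos(y) + ∫(-sin(2*u)) du + ∫(-2*cos(2*y)) dy.
Step 6. Evaluate the standard form: now -2*y**2*cos(y) + 4*y*sin(y) + cos(2*u)/2 + 4*cos(y) + ∫(-2*cos(2*y)) dy.
Step 7. Substitute back u = y**3: now -2*y**2*cos(y) + 4*y*sin(y) + 4*cos(y) + cos(2*y**3)/2 + ∫(-2*cos(2*y)) dy.
Step 8. Evaluate the standard form: now -2*y**2*cos(y) + 4*y*sin(y) - sin(2*y) + 4*cos(y) + cos(2*y**3)/2.
Answer: -2*y**2*cos(y) + 4*y*sin(y) - sin(2*y) + 4*cos(y) + cos(2*y**3)/2.


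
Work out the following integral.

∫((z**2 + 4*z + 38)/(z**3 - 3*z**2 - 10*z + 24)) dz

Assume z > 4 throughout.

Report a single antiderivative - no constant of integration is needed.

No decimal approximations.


Answer: 5*log(z - 4) - 5*log(z - 2) + log(z + 3).


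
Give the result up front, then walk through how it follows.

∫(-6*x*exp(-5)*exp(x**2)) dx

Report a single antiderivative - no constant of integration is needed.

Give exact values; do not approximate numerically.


The answer is -3*exp(x**2 - 5).
Step 1. Substitute u = x**2 - 5, turning ∫(-6*x*exp(-5)*exp(x**2)) dx into ∫(-3*exp(u)) du: now ∫(-3*exp(u)) du.
Step 2. Evaluate the standard form: now -3*exp(u).
Step 3. Substitute back u = x**2 - 5: now -3*exp(x**2 - 5).
Answer: -3*exp(x**2 - 5).


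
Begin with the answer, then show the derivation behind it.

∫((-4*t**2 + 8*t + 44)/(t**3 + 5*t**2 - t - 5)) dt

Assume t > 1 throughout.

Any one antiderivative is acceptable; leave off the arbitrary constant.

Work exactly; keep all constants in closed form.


The answer is 4*log(t - 1) - 4*log(t + 1) - 4*log(t + 5).
Step 1. Decompose ∫((-4*t**2 + 8*t + 44)/(t**3 + 5*t**2 - t - 5)) dt by partial fractions, (-4*t**2 + 8*t + 44)/(t**3 + 5*t**2 - t - 5) = -4/(t + 5) - 4/(t + 1) + 4/(t - 1): now ∫(4/(t - 1)) dt + ∫(-4/(t + 1)) dt + ∫(-4/(t + 5)) dt.
Step 2. Evaluate the standard form [assuming t > -5]: now -4*log(t + 5) + ∫(4/(t - 1)) dt + ∫(-4/(t + 1)) dt.
Step 3. Evaluate the standard form [assuming t > 1]: now 4*log(t - 1) - 4*log(t + 5) + ∫(-4/(t + 1)) dt.
Step 4. Evaluate the standard form [assuming t > -1]: now 4*log(t - 1) - 4*log(t + 1) - 4*log(t + 5).
Answer: 4*log(t - 1) - 4*log(t + 1) - 4*log(t + 5).


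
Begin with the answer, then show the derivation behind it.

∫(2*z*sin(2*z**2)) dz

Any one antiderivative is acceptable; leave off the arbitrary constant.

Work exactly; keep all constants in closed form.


The answer is -cos(2*z**2)/2.
Step 1. Substitute u = z**2, turning ∫(2*z*sin(2*z**2)) dz into ∫(sin(2*u)) du: now ∫(sin(2*u)) du.
Step 2. Evaluate the standard form: now -cos(2*u)/2.
Step 3. Substitute back u = z**2: now -cos(2*z**2)/2.
Answer: -cos(2*z**2)/2.


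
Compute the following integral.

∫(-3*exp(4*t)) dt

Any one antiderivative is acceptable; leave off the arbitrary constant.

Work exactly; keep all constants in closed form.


Answer: -3*exp(4*t)/4.


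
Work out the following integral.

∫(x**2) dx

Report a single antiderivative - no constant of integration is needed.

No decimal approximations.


Answer: x**3/3.


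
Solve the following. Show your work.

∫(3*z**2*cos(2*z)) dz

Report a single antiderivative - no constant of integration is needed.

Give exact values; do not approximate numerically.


Step 1. Integrate ∫(3*z**2*cos(2*z)) dz by parts with u = z**2, dv = (3*cos(2*z)) dz, so v = 3*sin(2*z)/2: now 3*z**2*sin(2*z)/2 + ∫(-3*z*sin(2*z)) dz.
Step 2. Integrate ∫(-3*z*sin(2*z)) dz by parts with u = z, dv = (-3*sin(2*z)) dz, so v = 3*cos(2*z)/2: now 3*z**2*sin(2*z)/2 + 3*z*cos(2*z)/2 + ∫(-3*cos(2*z)/2) dz.
Step 3. Evaluate the standard form: now 3*z**2*sin(2*z)/2 + 3*z*cos(2*z)/2 - 3*sin(2*z)/4.
Answer: 3*z**2*sin(2*z)/2 + 3*z*cos(2*z)/2 - 3*sin(2*z)/4.


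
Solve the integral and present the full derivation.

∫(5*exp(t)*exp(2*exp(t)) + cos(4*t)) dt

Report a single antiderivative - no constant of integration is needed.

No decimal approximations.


Step 1. Rewrite: now ∫(5*exp(t)*exp(2*exp(t))) dt + ∫(cos(4*t)) dt.
Step 2. Evaluate the standard form: now sin(4*t)/4 + ∫(5*exp(t)*exp(2*exp(t))) dt.
Step 3. Substitute u = exp(t), turning ∫(5*exp(t)*exp(2*exp(t))) dt into ∫(5*exp(2*u)) du: now sin(4*t)/4 + ∫(5*exp(2*u)) du.
Step 4. Evaluate the standard form: now 5*exp(2*u)/2 + sin(4*t)/4.
Step 5. Substitute back u = exp(t): now 5*exp(2*exp(t))/2 + sin(4*t)/4.
Answer: 5*exp(2*exp(t))/2 + sin(4*t)/4.
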